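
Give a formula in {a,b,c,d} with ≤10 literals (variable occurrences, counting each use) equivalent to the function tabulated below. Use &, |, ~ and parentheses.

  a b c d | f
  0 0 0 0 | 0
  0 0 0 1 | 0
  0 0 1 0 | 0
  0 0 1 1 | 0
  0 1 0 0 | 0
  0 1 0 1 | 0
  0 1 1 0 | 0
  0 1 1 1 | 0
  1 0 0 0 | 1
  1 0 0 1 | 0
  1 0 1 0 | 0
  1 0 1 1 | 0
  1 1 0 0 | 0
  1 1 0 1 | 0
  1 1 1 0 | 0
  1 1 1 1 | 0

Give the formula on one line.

(((((a & ~b) | d) & a) | b) & (((b | ~c) & ~d) & ~b))

  ~b = 1111000011110000
  (a & ~b) = 0000000011110000
  ((a & ~b) | d) = 0101010111110101
  (((a & ~b) | d) & a) = 0000000011110101
  ((((a & ~b) | d) & a) | b) = 0000111111111111
  ~c = 1100110011001100
  (b | ~c) = 1100111111001111
  ~d = 1010101010101010
  ((b | ~c) & ~d) = 1000101010001010
  (((b | ~c) & ~d) & ~b) = 1000000010000000
  (((((a & ~b) | d) & a) | b) & (((b | ~c) & ~d) & ~b)) = 0000000010000000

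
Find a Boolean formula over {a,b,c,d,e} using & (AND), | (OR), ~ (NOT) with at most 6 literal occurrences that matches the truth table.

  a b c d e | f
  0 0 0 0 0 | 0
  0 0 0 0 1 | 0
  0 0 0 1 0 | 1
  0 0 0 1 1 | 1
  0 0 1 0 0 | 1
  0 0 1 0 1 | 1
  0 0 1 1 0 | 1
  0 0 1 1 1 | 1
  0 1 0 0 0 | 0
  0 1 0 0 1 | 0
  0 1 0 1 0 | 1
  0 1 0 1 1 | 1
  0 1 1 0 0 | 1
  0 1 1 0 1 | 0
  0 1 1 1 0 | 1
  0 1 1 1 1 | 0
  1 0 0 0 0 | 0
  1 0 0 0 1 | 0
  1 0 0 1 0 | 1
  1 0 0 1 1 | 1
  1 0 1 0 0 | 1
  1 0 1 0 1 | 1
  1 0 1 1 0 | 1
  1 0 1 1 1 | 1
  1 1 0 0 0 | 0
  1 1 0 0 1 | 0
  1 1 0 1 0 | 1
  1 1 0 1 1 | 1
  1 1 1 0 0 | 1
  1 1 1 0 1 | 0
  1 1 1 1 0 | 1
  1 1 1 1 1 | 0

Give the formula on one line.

(((~b | ~c) | ~e) & (c | d))

  ~b = 11111111000000001111111100000000
  ~c = 11110000111100001111000011110000
  (~b | ~c) = 11111111111100001111111111110000
  ~e = 10101010101010101010101010101010
  ((~b | ~c) | ~e) = 11111111111110101111111111111010
  (c | d) = 00111111001111110011111100111111
  (((~b | ~c) | ~e) & (c | d)) = 00111111001110100011111100111010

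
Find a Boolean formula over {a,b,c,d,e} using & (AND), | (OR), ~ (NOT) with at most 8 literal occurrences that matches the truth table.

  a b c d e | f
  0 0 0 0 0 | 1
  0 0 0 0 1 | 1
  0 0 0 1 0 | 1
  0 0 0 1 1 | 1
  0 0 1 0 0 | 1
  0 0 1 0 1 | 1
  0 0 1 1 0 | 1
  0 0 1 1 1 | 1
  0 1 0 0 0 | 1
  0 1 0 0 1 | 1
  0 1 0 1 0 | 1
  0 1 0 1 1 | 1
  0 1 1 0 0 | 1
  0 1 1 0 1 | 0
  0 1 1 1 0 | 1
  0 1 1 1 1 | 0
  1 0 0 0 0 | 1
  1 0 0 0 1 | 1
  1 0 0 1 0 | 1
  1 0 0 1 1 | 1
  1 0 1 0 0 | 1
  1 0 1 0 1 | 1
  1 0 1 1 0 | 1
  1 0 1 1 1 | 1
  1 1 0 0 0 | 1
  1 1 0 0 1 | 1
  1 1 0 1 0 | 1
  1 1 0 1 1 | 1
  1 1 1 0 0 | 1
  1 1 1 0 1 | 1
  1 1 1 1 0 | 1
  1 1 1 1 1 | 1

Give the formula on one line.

  ~b = 11111111000000001111111100000000
  ~c = 11110000111100001111000011110000
  ~e = 10101010101010101010101010101010
  (a | ~e) = 10101010101010101111111111111111
  (~c | (a | ~e)) = 11111010111110101111111111111111
  (b & (~c | (a | ~e))) = 00000000111110100000000011111111
  (~b | (b & (~c | (a | ~e)))) = 11111111111110101111111111111111

(~b | (b & (~c | (a | ~e))))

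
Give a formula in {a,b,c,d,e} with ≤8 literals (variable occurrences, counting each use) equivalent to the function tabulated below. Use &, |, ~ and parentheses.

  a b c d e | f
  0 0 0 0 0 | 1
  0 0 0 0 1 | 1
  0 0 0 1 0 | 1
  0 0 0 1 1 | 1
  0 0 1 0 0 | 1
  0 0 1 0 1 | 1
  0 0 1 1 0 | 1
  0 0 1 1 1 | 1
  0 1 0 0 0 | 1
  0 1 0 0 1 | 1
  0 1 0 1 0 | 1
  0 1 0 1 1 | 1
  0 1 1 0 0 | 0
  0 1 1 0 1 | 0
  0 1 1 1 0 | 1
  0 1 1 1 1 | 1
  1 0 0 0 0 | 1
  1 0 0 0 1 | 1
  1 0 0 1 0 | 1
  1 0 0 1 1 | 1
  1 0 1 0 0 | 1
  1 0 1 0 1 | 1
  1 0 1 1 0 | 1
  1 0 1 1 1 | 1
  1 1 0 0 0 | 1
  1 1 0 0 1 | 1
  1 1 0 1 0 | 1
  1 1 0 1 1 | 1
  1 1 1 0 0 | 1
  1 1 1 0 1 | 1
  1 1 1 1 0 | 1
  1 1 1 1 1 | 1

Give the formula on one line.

((~c | ((d | a) & c)) | (~b & ~a))

  ~c = 11110000111100001111000011110000
  (d | a) = 00110011001100111111111111111111
  ((d | a) & c) = 00000011000000110000111100001111
  (~c | ((d | a) & c)) = 11110011111100111111111111111111
  ~b = 11111111000000001111111100000000
  ~a = 11111111111111110000000000000000
  (~b & ~a) = 11111111000000000000000000000000
  ((~c | ((d | a) & c)) | (~b & ~a)) = 11111111111100111111111111111111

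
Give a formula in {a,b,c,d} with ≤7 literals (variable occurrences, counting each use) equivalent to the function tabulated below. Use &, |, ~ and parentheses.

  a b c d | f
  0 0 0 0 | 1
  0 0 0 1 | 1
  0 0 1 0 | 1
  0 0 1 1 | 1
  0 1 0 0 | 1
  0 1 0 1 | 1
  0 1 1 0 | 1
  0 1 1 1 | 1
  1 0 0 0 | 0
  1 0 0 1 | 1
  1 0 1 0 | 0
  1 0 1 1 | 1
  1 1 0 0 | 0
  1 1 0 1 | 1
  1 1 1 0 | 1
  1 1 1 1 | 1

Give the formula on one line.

  (a & c) = 0000000000110011
  (b & a) = 0000000000001111
  ((a & c) & (b & a)) = 0000000000000011
  ~a = 1111111100000000
  (~a | d) = 1111111101010101
  (((a & c) & (b & a)) | (~a | d)) = 1111111101010111

(((a & c) & (b & a)) | (~a | d))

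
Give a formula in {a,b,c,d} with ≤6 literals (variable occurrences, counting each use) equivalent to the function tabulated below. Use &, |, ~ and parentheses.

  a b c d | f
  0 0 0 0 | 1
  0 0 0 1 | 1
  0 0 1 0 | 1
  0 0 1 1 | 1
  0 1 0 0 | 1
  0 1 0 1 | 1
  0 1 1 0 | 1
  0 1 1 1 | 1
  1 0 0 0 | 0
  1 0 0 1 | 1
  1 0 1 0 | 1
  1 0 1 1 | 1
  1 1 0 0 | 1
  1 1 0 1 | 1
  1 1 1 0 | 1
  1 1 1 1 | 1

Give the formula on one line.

((~a | d) | (c | b))

  ~a = 1111111100000000
  (~a | d) = 1111111101010101
  (c | b) = 0011111100111111
  ((~a | d) | (c | b)) = 1111111101111111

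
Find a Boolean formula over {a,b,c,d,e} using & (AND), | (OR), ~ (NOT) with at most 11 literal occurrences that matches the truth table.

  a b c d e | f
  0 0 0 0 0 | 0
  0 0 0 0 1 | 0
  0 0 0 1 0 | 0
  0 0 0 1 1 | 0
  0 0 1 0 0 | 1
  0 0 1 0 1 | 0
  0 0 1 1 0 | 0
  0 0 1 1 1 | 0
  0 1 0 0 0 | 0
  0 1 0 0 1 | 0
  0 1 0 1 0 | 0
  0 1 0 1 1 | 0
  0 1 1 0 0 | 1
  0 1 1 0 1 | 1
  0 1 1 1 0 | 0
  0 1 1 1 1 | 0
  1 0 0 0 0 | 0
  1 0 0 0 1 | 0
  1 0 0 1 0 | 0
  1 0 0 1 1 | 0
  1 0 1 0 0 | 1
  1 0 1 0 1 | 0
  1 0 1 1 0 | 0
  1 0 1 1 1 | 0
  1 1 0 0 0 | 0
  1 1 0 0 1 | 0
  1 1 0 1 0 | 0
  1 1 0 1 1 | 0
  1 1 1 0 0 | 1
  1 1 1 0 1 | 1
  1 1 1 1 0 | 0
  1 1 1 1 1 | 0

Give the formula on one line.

  ~c = 11110000111100001111000011110000
  ~d = 11001100110011001100110011001100
  (c & ~d) = 00001100000011000000110000001100
  (b & (c & ~d)) = 00000000000011000000000000001100
  (~c | (b & (c & ~d))) = 11110000111111001111000011111100
  (c & (~c | (b & (c & ~d)))) = 00000000000011000000000000001100
  ~e = 10101010101010101010101010101010
  ((c & ~d) & ~e) = 00001000000010000000100000001000
  ((c & (~c | (b & (c & ~d)))) | ((c & ~d) & ~e)) = 00001000000011000000100000001100

((c & (~c | (b & (c & ~d)))) | ((c & ~d) & ~e))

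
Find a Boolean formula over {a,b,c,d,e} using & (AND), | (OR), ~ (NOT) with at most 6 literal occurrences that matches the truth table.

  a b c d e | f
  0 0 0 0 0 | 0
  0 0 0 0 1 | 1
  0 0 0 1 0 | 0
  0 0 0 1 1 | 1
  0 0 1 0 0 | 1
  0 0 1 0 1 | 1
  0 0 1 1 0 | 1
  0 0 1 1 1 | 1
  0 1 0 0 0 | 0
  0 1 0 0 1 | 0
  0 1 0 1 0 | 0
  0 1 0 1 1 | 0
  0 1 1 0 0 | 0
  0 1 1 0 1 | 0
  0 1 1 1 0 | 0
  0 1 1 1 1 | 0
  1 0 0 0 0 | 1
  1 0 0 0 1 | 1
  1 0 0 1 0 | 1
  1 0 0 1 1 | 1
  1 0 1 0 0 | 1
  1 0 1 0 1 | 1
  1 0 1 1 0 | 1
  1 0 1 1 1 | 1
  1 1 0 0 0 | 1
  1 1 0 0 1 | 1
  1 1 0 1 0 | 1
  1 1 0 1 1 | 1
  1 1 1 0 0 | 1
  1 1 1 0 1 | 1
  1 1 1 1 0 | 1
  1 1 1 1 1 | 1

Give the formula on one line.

  (e | c) = 01011111010111110101111101011111
  ~b = 11111111000000001111111100000000
  ((e | c) & ~b) = 01011111000000000101111100000000
  (a | ((e | c) & ~b)) = 01011111000000001111111111111111

(a | ((e | c) & ~b))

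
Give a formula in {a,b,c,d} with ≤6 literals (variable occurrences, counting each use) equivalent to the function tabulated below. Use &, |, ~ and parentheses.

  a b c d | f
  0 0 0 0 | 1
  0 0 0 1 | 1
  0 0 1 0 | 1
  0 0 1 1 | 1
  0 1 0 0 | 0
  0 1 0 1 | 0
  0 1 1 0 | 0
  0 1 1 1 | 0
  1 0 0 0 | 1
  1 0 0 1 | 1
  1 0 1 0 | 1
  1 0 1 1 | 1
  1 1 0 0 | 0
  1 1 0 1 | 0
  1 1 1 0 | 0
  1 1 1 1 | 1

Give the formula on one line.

((((c & d) & a) & (a & b)) | ~b)

  (c & d) = 0001000100010001
  ((c & d) & a) = 0000000000010001
  (a & b) = 0000000000001111
  (((c & d) & a) & (a & b)) = 0000000000000001
  ~b = 1111000011110000
  ((((c & d) & a) & (a & b)) | ~b) = 1111000011110001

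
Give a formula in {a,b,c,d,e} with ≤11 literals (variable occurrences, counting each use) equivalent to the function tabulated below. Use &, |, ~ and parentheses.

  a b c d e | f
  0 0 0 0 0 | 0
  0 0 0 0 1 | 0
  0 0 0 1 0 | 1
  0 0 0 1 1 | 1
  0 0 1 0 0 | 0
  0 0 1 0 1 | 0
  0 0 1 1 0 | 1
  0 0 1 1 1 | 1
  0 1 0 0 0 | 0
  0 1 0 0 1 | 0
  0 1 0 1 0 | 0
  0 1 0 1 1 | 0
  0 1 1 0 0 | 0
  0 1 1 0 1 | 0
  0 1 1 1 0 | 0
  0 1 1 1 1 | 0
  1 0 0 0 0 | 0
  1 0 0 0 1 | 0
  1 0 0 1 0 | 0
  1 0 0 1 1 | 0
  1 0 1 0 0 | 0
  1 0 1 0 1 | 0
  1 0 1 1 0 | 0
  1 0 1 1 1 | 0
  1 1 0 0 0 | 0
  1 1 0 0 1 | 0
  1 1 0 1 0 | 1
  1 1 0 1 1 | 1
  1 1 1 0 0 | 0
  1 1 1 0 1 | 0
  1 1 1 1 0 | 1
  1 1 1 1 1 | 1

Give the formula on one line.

((~d | ((~a | (b | (~d & c))) & (~b | a))) & d)

  ~d = 11001100110011001100110011001100
  ~a = 11111111111111110000000000000000
  (~d & c) = 00001100000011000000110000001100
  (b | (~d & c)) = 00001100111111110000110011111111
  (~a | (b | (~d & c))) = 11111111111111110000110011111111
  ~b = 11111111000000001111111100000000
  (~b | a) = 11111111000000001111111111111111
  ((~a | (b | (~d & c))) & (~b | a)) = 11111111000000000000110011111111
  (~d | ((~a | (b | (~d & c))) & (~b | a))) = 11111111110011001100110011111111
  ((~d | ((~a | (b | (~d & c))) & (~b | a))) & d) = 00110011000000000000000000110011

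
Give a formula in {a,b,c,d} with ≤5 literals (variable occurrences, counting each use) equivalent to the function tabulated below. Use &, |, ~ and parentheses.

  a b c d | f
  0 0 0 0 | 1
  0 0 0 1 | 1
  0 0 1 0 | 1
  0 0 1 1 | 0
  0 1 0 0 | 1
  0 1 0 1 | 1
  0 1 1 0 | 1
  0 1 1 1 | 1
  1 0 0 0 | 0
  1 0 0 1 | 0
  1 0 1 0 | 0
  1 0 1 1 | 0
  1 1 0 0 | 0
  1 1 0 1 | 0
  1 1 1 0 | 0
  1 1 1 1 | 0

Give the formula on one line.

((~c | (~d | b)) & ~a)

  ~c = 1100110011001100
  ~d = 1010101010101010
  (~d | b) = 1010111110101111
  (~c | (~d | b)) = 1110111111101111
  ~a = 1111111100000000
  ((~c | (~d | b)) & ~a) = 1110111100000000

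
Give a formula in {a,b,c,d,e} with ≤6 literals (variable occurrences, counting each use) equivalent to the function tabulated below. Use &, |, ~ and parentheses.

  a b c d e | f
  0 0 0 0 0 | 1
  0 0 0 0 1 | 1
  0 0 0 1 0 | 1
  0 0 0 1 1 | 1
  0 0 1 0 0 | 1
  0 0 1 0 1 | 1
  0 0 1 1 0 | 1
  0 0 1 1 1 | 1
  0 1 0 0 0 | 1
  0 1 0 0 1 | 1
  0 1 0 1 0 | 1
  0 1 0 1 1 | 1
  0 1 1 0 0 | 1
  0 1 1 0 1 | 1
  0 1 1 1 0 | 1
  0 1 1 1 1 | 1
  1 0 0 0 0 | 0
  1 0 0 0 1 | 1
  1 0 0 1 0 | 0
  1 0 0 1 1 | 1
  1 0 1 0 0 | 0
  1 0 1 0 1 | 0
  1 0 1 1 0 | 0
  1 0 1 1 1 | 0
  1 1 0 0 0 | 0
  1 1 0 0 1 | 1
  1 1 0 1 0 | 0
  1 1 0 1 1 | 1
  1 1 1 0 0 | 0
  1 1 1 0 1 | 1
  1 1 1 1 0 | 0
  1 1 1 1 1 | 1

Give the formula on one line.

  ~a = 11111111111111110000000000000000
  ~c = 11110000111100001111000011110000
  (b | ~c) = 11110000111111111111000011111111
  (e & (b | ~c)) = 01010000010101010101000001010101
  (~a | (e & (b | ~c))) = 11111111111111110101000001010101

(~a | (e & (b | ~c)))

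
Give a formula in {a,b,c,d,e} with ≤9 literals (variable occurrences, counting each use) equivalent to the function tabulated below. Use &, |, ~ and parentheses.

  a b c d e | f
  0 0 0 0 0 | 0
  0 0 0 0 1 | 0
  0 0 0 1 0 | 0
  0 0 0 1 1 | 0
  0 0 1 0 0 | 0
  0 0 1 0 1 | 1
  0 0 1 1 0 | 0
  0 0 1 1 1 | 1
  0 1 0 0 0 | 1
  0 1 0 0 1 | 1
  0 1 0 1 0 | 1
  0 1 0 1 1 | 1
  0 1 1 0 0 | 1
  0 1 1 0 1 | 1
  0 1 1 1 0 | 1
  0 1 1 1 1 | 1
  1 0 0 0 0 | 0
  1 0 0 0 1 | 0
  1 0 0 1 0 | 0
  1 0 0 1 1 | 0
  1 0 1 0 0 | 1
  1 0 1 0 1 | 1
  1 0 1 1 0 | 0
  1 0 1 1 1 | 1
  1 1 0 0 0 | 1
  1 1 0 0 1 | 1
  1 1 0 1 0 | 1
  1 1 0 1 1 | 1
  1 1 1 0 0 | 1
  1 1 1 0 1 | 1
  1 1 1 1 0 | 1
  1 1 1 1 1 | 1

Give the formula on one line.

  ~d = 11001100110011001100110011001100
  (c & a) = 00000000000000000000111100001111
  (~d & (c & a)) = 00000000000000000000110000001100
  (e & c) = 00000101000001010000010100000101
  ((e & c) | b) = 00000101111111110000010111111111
  ((~d & (c & a)) | ((e & c) | b)) = 00000101111111110000110111111111

((~d & (c & a)) | ((e & c) | b))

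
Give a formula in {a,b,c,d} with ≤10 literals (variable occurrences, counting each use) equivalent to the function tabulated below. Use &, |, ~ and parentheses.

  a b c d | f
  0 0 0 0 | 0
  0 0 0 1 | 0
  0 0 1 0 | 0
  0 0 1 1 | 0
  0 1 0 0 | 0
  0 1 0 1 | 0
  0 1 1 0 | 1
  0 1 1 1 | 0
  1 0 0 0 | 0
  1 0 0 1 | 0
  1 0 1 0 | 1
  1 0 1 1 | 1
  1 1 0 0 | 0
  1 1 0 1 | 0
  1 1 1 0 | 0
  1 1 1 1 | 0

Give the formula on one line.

(((~b & a) & (c & ~b)) | ((c & ~a) & (~d & b)))

  ~b = 1111000011110000
  (~b & a) = 0000000011110000
  (c & ~b) = 0011000000110000
  ((~b & a) & (c & ~b)) = 0000000000110000
  ~a = 1111111100000000
  (c & ~a) = 0011001100000000
  ~d = 1010101010101010
  (~d & b) = 0000101000001010
  ((c & ~a) & (~d & b)) = 0000001000000000
  (((~b & a) & (c & ~b)) | ((c & ~a) & (~d & b))) = 0000001000110000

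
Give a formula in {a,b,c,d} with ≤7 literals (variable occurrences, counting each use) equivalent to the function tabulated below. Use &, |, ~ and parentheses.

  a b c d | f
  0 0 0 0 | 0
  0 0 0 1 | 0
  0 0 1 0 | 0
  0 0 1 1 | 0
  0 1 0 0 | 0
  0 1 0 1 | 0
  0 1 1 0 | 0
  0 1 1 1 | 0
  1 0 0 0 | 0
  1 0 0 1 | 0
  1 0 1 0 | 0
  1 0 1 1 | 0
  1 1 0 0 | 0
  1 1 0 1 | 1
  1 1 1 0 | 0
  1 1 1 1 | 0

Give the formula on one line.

((d & (~b | (~c & b))) & ((a & b) & ~c))

  ~b = 1111000011110000
  ~c = 1100110011001100
  (~c & b) = 0000110000001100
  (~b | (~c & b)) = 1111110011111100
  (d & (~b | (~c & b))) = 0101010001010100
  (a & b) = 0000000000001111
  ((a & b) & ~c) = 0000000000001100
  ((d & (~b | (~c & b))) & ((a & b) & ~c)) = 0000000000000100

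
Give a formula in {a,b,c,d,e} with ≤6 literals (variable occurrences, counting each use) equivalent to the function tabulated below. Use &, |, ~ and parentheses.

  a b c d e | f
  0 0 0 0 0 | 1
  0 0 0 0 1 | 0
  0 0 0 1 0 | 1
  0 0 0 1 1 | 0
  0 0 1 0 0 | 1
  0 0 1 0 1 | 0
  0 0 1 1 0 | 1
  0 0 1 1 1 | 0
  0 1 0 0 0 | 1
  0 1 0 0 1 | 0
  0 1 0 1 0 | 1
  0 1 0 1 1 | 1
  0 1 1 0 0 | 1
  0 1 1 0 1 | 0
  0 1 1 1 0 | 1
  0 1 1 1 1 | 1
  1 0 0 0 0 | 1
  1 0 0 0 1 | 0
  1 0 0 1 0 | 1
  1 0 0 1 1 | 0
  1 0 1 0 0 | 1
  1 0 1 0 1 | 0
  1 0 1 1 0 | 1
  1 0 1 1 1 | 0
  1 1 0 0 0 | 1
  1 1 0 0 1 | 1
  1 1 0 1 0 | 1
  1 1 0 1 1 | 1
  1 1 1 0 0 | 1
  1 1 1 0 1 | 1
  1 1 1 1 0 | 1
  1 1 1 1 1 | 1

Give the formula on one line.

  ~e = 10101010101010101010101010101010
  (d | a) = 00110011001100111111111111111111
  ((d | a) & b) = 00000000001100110000000011111111
  (~e | ((d | a) & b)) = 10101010101110111010101011111111

(~e | ((d | a) & b))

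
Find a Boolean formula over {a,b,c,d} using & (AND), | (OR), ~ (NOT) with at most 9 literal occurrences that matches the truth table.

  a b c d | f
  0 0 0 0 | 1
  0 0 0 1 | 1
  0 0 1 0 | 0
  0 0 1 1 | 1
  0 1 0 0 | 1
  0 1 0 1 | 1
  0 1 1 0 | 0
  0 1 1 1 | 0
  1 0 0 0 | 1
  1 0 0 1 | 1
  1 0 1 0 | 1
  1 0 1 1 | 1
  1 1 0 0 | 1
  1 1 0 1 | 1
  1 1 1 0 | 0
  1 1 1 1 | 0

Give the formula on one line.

  ~b = 1111000011110000
  (d | b) = 0101111101011111
  (~b & (d | b)) = 0101000001010000
  ~c = 1100110011001100
  (a & ~b) = 0000000011110000
  (~c | (a & ~b)) = 1100110011111100
  ((~b & (d | b)) | (~c | (a & ~b))) = 1101110011111100

((~b & (d | b)) | (~c | (a & ~b)))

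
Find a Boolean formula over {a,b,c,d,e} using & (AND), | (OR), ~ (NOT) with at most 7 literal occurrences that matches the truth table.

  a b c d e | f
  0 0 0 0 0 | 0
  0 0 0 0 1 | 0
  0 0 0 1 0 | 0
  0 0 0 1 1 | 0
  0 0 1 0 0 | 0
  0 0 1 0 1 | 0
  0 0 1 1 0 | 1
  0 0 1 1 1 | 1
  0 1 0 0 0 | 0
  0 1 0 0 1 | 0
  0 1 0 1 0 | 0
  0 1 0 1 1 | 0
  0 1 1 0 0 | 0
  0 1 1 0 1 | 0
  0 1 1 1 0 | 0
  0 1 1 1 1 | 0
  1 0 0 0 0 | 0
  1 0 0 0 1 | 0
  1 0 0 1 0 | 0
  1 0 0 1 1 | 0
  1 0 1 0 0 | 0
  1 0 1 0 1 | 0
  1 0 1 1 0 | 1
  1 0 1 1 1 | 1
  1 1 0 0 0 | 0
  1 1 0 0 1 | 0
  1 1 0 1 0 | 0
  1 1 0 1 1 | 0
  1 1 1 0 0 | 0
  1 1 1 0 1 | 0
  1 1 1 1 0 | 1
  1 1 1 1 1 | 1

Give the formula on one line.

  ~c = 11110000111100001111000011110000
  (c & d) = 00000011000000110000001100000011
  (~c | (c & d)) = 11110011111100111111001111110011
  (c & (~c | (c & d))) = 00000011000000110000001100000011
  ~b = 11111111000000001111111100000000
  (a | ~b) = 11111111000000001111111111111111
  ((c & (~c | (c & d))) & (a | ~b)) = 00000011000000000000001100000011

((c & (~c | (c & d))) & (a | ~b))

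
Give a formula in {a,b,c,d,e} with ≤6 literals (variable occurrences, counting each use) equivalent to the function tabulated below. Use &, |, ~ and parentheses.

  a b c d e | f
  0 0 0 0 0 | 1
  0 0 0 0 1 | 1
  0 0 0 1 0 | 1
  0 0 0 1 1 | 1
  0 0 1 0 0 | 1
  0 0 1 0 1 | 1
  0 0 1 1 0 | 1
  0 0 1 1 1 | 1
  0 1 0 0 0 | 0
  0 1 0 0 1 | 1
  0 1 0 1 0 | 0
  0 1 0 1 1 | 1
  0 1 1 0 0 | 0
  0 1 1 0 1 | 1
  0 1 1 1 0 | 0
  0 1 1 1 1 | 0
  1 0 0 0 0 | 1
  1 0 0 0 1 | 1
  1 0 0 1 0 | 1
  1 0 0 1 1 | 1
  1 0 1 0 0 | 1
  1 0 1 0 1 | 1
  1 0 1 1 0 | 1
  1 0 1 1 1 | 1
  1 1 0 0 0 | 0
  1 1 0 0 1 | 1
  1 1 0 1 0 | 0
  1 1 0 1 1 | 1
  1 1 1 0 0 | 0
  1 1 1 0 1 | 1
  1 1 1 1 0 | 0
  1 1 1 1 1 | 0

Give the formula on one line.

((((~e | ~c) | ~d) | ~b) & (~b | e))

  ~e = 10101010101010101010101010101010
  ~c = 11110000111100001111000011110000
  (~e | ~c) = 11111010111110101111101011111010
  ~d = 11001100110011001100110011001100
  ((~e | ~c) | ~d) = 11111110111111101111111011111110
  ~b = 11111111000000001111111100000000
  (((~e | ~c) | ~d) | ~b) = 11111111111111101111111111111110
  (~b | e) = 11111111010101011111111101010101
  ((((~e | ~c) | ~d) | ~b) & (~b | e)) = 11111111010101001111111101010100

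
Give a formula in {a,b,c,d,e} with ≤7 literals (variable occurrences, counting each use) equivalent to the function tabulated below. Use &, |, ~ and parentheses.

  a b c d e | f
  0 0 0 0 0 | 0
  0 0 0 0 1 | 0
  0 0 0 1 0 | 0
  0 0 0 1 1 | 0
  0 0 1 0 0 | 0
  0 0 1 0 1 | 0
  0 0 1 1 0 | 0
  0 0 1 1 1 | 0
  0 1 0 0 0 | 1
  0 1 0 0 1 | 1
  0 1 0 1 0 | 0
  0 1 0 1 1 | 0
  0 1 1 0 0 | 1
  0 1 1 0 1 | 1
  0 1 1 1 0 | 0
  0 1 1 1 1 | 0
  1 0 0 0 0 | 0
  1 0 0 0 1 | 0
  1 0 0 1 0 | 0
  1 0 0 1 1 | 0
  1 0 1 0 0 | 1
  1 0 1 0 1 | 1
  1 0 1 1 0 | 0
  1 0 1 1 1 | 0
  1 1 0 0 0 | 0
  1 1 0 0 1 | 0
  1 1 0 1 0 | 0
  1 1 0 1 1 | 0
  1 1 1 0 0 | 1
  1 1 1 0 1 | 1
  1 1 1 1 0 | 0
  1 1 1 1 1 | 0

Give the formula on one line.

  (a & c) = 00000000000000000000111100001111
  ~a = 11111111111111110000000000000000
  (~a & b) = 00000000111111110000000000000000
  ((a & c) | (~a & b)) = 00000000111111110000111100001111
  ~d = 11001100110011001100110011001100
  (((a & c) | (~a & b)) & ~d) = 00000000110011000000110000001100

(((a & c) | (~a & b)) & ~d)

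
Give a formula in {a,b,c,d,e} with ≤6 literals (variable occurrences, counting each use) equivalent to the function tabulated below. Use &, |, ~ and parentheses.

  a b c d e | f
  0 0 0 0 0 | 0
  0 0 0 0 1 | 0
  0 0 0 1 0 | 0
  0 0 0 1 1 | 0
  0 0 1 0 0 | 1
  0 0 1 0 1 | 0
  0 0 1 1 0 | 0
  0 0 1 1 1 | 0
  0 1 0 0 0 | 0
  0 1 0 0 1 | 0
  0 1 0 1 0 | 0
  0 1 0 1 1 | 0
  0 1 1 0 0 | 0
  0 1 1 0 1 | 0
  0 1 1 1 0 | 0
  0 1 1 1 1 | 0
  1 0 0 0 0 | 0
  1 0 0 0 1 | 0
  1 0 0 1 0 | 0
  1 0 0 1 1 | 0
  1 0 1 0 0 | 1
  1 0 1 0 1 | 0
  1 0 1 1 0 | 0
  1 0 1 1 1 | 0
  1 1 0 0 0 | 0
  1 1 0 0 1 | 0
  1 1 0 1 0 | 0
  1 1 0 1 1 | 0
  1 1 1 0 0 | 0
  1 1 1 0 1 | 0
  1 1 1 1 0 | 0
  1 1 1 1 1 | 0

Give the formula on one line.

((~d & (~e & c)) & ~b)

  ~d = 11001100110011001100110011001100
  ~e = 10101010101010101010101010101010
  (~e & c) = 00001010000010100000101000001010
  (~d & (~e & c)) = 00001000000010000000100000001000
  ~b = 11111111000000001111111100000000
  ((~d & (~e & c)) & ~b) = 00001000000000000000100000000000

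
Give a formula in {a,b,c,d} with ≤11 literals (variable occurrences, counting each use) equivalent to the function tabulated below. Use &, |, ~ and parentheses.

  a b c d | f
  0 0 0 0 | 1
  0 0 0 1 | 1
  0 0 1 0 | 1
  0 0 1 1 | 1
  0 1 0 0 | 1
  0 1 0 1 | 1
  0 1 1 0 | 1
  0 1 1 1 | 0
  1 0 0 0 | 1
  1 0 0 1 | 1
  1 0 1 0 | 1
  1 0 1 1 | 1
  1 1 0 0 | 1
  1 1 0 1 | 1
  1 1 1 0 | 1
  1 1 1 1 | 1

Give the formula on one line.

(((~d | a) | ((~a & (a | ~b)) & d)) | (b & ~c))

  ~d = 1010101010101010
  (~d | a) = 1010101011111111
  ~a = 1111111100000000
  ~b = 1111000011110000
  (a | ~b) = 1111000011111111
  (~a & (a | ~b)) = 1111000000000000
  ((~a & (a | ~b)) & d) = 0101000000000000
  ((~d | a) | ((~a & (a | ~b)) & d)) = 1111101011111111
  ~c = 1100110011001100
  (b & ~c) = 0000110000001100
  (((~d | a) | ((~a & (a | ~b)) & d)) | (b & ~c)) = 1111111011111111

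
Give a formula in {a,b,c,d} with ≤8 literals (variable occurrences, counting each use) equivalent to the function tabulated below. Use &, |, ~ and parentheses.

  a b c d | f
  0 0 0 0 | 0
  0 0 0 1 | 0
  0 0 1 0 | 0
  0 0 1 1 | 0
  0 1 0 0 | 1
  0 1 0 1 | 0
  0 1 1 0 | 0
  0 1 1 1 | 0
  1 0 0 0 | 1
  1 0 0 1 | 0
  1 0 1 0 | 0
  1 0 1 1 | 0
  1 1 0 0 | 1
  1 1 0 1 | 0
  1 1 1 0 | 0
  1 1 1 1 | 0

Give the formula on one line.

(((a & (~d | b)) | (b & ~a)) & (~d & ~c))

  ~d = 1010101010101010
  (~d | b) = 1010111110101111
  (a & (~d | b)) = 0000000010101111
  ~a = 1111111100000000
  (b & ~a) = 0000111100000000
  ((a & (~d | b)) | (b & ~a)) = 0000111110101111
  ~c = 1100110011001100
  (~d & ~c) = 1000100010001000
  (((a & (~d | b)) | (b & ~a)) & (~d & ~c)) = 0000100010001000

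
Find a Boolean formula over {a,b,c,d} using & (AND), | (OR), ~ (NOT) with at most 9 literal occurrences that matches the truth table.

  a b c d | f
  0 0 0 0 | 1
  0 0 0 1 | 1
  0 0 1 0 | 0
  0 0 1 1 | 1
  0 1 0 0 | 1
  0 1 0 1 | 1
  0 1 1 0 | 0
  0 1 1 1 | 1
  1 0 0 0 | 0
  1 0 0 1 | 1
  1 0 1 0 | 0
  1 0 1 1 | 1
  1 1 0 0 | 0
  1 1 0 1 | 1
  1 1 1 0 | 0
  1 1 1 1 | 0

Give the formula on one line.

  ~a = 1111111100000000
  (d | ~a) = 1111111101010101
  ~b = 1111000011110000
  ~c = 1100110011001100
  (~b | ~c) = 1111110011111100
  (~c | ~a) = 1111111111001100
  ((~b | ~c) | (~c | ~a)) = 1111111111111100
  ((d | ~a) & ((~b | ~c) | (~c | ~a))) = 1111111101010100
  (~c | d) = 1101110111011101
  (((d | ~a) & ((~b | ~c) | (~c | ~a))) & (~c | d)) = 1101110101010100

(((d | ~a) & ((~b | ~c) | (~c | ~a))) & (~c | d))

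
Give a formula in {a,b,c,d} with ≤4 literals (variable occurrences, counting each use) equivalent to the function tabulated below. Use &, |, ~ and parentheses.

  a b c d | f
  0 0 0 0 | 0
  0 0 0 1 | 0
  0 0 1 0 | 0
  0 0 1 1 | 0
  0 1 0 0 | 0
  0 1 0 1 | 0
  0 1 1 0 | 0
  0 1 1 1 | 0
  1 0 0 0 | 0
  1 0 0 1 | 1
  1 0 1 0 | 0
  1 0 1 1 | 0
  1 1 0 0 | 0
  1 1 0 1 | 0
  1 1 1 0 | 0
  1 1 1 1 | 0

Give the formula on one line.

((~b & a) & (~c & d))

  ~b = 1111000011110000
  (~b & a) = 0000000011110000
  ~c = 1100110011001100
  (~c & d) = 0100010001000100
  ((~b & a) & (~c & d)) = 0000000001000000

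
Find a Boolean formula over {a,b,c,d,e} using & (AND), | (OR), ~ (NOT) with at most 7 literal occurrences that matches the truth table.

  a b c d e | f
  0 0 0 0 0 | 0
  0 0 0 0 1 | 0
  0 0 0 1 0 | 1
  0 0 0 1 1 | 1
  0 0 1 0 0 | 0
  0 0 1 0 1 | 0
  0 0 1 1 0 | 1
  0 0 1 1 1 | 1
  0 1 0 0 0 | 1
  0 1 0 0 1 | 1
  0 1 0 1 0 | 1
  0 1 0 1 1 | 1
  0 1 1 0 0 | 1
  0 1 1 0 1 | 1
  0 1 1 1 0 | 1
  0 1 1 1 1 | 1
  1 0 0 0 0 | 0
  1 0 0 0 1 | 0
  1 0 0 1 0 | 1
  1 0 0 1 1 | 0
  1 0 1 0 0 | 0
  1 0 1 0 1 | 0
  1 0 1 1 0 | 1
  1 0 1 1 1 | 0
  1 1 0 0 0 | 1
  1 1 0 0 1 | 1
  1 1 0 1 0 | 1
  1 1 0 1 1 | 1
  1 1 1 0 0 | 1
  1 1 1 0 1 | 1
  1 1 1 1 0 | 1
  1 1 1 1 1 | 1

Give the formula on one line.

((d & (~a | (a & ~e))) | b)

  ~a = 11111111111111110000000000000000
  ~e = 10101010101010101010101010101010
  (a & ~e) = 00000000000000001010101010101010
  (~a | (a & ~e)) = 11111111111111111010101010101010
  (d & (~a | (a & ~e))) = 00110011001100110010001000100010
  ((d & (~a | (a & ~e))) | b) = 00110011111111110010001011111111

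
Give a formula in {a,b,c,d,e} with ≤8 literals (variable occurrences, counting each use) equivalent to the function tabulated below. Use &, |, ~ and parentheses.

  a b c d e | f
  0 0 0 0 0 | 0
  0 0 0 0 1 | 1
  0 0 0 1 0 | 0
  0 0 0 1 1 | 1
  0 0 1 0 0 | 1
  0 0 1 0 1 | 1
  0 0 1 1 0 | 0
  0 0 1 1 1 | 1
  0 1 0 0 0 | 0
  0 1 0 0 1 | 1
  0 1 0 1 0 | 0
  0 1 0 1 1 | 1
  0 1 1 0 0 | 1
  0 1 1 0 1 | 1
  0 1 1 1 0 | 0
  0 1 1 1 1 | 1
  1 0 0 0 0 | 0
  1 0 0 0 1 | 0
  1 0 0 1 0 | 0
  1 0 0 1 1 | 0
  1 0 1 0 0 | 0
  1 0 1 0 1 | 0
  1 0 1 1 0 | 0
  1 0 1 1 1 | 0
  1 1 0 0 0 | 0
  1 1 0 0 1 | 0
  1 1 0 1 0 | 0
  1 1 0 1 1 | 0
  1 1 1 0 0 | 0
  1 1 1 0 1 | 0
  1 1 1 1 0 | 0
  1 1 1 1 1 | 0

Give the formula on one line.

(~a & ((e | a) | (c & ~d)))

  ~a = 11111111111111110000000000000000
  (e | a) = 01010101010101011111111111111111
  ~d = 11001100110011001100110011001100
  (c & ~d) = 00001100000011000000110000001100
  ((e | a) | (c & ~d)) = 01011101010111011111111111111111
  (~a & ((e | a) | (c & ~d))) = 01011101010111010000000000000000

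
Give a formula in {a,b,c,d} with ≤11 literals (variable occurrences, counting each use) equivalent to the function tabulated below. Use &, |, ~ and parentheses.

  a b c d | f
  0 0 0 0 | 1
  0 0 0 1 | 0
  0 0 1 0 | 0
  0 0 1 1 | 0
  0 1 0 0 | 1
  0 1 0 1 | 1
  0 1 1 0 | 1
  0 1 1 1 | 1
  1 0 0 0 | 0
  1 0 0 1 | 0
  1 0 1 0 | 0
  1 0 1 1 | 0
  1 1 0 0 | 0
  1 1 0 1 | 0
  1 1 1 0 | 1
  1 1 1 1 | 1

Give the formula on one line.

((c & b) | ((b | (a | ~d)) & ((b | ~c) & ~a)))

  (c & b) = 0000001100000011
  ~d = 1010101010101010
  (a | ~d) = 1010101011111111
  (b | (a | ~d)) = 1010111111111111
  ~c = 1100110011001100
  (b | ~c) = 1100111111001111
  ~a = 1111111100000000
  ((b | ~c) & ~a) = 1100111100000000
  ((b | (a | ~d)) & ((b | ~c) & ~a)) = 1000111100000000
  ((c & b) | ((b | (a | ~d)) & ((b | ~c) & ~a))) = 1000111100000011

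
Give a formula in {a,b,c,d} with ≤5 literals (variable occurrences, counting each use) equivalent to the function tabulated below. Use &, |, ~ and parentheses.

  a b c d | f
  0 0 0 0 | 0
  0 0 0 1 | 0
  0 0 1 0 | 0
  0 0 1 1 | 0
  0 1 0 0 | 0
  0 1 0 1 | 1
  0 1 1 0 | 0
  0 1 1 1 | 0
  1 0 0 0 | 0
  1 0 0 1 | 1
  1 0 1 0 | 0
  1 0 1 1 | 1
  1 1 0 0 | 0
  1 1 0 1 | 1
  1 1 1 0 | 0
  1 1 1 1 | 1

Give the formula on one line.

(d & ((d & a) | (~c & b)))

  (d & a) = 0000000001010101
  ~c = 1100110011001100
  (~c & b) = 0000110000001100
  ((d & a) | (~c & b)) = 0000110001011101
  (d & ((d & a) | (~c & b))) = 0000010001010101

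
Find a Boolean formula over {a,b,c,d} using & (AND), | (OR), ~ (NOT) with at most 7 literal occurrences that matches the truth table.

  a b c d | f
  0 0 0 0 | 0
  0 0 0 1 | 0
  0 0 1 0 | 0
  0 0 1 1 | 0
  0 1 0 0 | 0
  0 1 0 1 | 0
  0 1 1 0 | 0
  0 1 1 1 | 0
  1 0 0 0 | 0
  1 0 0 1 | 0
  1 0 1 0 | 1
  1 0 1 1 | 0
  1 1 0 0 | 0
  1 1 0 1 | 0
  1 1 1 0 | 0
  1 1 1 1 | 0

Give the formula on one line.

  ~b = 1111000011110000
  ~d = 1010101010101010
  (a & ~d) = 0000000010101010
  (~b & (a & ~d)) = 0000000010100000
  ((~b & (a & ~d)) & c) = 0000000000100000

((~b & (a & ~d)) & c)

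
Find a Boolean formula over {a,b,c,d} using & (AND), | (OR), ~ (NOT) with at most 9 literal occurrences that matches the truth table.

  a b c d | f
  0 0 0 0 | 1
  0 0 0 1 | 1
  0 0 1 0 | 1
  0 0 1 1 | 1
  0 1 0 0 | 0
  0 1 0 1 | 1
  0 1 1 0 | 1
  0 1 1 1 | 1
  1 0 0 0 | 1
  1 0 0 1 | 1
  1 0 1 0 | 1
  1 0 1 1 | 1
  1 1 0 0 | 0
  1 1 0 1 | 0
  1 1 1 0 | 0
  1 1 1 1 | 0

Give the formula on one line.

((~a | ~b) & (((d & ~c) | c) | ((~b | c) & ~d)))

  ~a = 1111111100000000
  ~b = 1111000011110000
  (~a | ~b) = 1111111111110000
  ~c = 1100110011001100
  (d & ~c) = 0100010001000100
  ((d & ~c) | c) = 0111011101110111
  (~b | c) = 1111001111110011
  ~d = 1010101010101010
  ((~b | c) & ~d) = 1010001010100010
  (((d & ~c) | c) | ((~b | c) & ~d)) = 1111011111110111
  ((~a | ~b) & (((d & ~c) | c) | ((~b | c) & ~d))) = 1111011111110000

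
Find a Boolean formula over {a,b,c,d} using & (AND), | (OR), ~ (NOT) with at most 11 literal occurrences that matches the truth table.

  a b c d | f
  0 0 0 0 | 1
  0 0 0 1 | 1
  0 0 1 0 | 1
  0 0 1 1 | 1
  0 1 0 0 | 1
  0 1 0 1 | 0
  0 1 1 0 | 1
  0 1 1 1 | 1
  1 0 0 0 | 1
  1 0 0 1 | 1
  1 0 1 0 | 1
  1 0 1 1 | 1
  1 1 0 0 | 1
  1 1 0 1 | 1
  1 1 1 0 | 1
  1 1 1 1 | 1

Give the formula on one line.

  (c & a) = 0000000000110011
  ~b = 1111000011110000
  ((c & a) | ~b) = 1111000011110011
  (((c & a) | ~b) | c) = 1111001111110011
  (d & a) = 0000000001010101
  ((((c & a) | ~b) | c) | (d & a)) = 1111001111110111
  ~d = 1010101010101010
  (a | ~d) = 1010101011111111
  (((((c & a) | ~b) | c) | (d & a)) | (a | ~d)) = 1111101111111111

(((((c & a) | ~b) | c) | (d & a)) | (a | ~d))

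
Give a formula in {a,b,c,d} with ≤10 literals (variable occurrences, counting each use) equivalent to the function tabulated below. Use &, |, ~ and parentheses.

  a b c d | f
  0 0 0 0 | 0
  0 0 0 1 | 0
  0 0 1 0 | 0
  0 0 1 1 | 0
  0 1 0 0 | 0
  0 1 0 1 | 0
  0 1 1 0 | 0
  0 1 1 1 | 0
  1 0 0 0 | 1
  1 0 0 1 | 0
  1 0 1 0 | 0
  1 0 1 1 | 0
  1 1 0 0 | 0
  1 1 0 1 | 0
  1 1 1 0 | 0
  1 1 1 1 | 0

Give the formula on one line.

  (b & a) = 0000000000001111
  ~c = 1100110011001100
  ((b & a) | ~c) = 1100110011001111
  (c | a) = 0011001111111111
  (d | b) = 0101111101011111
  ((c | a) | (d | b)) = 0111111111111111
  (((b & a) | ~c) & ((c | a) | (d | b))) = 0100110011001111
  ~b = 1111000011110000
  ~d = 1010101010101010
  (~b & ~d) = 1010000010100000
  ((((b & a) | ~c) & ((c | a) | (d | b))) & (~b & ~d)) = 0000000010000000

((((b & a) | ~c) & ((c | a) | (d | b))) & (~b & ~d))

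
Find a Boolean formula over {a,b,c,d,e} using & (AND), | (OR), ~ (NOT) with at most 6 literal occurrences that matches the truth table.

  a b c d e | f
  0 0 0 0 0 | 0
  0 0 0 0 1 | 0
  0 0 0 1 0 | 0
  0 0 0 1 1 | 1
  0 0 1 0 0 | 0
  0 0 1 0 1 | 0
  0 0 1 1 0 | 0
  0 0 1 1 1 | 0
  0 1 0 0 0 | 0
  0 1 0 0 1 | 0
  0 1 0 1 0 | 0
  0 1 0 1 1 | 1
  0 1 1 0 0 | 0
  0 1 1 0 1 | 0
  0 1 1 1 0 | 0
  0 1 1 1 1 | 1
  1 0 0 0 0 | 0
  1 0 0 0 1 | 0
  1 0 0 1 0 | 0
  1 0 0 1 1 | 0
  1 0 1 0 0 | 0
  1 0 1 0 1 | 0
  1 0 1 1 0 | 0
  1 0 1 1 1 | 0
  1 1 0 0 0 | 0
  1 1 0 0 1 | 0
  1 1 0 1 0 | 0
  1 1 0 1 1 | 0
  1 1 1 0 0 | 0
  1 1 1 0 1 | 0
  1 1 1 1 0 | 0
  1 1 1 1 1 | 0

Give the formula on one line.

((d & (~a & (~c | b))) & e)

  ~a = 11111111111111110000000000000000
  ~c = 11110000111100001111000011110000
  (~c | b) = 11110000111111111111000011111111
  (~a & (~c | b)) = 11110000111111110000000000000000
  (d & (~a & (~c | b))) = 00110000001100110000000000000000
  ((d & (~a & (~c | b))) & e) = 00010000000100010000000000000000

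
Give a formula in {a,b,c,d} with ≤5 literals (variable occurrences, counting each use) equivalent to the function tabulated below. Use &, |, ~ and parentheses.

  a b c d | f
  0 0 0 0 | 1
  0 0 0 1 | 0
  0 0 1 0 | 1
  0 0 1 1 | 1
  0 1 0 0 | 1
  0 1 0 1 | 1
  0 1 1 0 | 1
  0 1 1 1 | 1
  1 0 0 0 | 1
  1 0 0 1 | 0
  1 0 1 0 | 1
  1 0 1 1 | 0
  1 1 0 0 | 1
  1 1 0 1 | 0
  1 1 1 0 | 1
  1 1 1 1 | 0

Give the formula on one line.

((~a & ((c & ~b) | b)) | ~d)

  ~a = 1111111100000000
  ~b = 1111000011110000
  (c & ~b) = 0011000000110000
  ((c & ~b) | b) = 0011111100111111
  (~a & ((c & ~b) | b)) = 0011111100000000
  ~d = 1010101010101010
  ((~a & ((c & ~b) | b)) | ~d) = 1011111110101010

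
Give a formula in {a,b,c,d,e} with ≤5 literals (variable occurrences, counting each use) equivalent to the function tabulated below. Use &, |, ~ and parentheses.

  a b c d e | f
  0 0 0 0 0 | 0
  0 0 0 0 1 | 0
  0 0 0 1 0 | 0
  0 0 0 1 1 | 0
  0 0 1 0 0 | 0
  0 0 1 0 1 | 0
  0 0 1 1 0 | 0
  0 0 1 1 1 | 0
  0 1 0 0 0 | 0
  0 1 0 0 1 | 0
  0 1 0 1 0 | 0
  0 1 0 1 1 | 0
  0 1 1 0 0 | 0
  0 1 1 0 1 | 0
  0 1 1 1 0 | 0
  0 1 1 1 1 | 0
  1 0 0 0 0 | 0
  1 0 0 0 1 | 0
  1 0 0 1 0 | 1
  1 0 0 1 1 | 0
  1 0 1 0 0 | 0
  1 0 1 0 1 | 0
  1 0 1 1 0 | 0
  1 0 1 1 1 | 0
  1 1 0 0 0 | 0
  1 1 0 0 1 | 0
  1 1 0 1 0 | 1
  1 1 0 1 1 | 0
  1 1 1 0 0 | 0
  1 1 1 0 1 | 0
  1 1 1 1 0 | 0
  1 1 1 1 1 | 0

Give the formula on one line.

((~e & d) & ((e | ~c) & a))

  ~e = 10101010101010101010101010101010
  (~e & d) = 00100010001000100010001000100010
  ~c = 11110000111100001111000011110000
  (e | ~c) = 11110101111101011111010111110101
  ((e | ~c) & a) = 00000000000000001111010111110101
  ((~e & d) & ((e | ~c) & a)) = 00000000000000000010000000100000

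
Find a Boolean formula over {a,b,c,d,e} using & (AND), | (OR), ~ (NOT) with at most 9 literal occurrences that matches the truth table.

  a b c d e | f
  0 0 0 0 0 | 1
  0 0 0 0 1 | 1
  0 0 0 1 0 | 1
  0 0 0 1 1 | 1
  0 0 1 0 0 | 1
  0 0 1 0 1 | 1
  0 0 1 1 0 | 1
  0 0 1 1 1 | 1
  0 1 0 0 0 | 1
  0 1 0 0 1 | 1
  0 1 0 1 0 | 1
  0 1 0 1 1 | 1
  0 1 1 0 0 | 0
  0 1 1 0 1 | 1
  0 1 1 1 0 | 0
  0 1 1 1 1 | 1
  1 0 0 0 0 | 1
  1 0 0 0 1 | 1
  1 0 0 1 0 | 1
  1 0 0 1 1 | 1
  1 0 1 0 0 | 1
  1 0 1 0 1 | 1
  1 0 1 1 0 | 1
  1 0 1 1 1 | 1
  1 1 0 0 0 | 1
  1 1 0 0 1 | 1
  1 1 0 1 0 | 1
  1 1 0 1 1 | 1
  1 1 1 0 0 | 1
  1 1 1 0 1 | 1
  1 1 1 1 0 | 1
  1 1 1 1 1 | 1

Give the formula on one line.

((e | ~b) | (((~a | ~b) & ~c) | a))

  ~b = 11111111000000001111111100000000
  (e | ~b) = 11111111010101011111111101010101
  ~a = 11111111111111110000000000000000
  (~a | ~b) = 11111111111111111111111100000000
  ~c = 11110000111100001111000011110000
  ((~a | ~b) & ~c) = 11110000111100001111000000000000
  (((~a | ~b) & ~c) | a) = 11110000111100001111111111111111
  ((e | ~b) | (((~a | ~b) & ~c) | a)) = 11111111111101011111111111111111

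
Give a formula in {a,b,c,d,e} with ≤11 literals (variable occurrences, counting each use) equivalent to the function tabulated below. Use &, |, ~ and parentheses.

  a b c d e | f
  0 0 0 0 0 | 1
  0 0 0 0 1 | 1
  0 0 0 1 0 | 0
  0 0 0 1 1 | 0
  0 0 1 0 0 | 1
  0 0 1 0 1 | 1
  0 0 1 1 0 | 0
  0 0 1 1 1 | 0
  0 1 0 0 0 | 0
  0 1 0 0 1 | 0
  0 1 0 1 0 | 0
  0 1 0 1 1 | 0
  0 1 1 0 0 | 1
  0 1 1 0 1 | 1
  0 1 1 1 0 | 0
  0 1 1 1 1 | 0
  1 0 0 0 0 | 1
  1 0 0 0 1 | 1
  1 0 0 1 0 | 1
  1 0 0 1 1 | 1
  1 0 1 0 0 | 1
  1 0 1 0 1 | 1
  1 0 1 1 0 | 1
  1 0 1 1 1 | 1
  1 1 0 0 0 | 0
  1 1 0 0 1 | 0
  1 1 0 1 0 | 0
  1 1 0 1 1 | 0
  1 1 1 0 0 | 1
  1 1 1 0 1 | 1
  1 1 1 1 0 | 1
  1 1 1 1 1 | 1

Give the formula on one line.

  (b | d) = 00110011111111110011001111111111
  ((b | d) & a) = 00000000000000000011001111111111
  (((b | d) & a) & d) = 00000000000000000011001100110011
  (b & a) = 00000000000000000000000011111111
  ~d = 11001100110011001100110011001100
  ((b & a) | ~d) = 11001100110011001100110011111111
  ((((b | d) & a) & d) | ((b & a) | ~d)) = 11001100110011001111111111111111
  ~b = 11111111000000001111111100000000
  (c | ~b) = 11111111000011111111111100001111
  (((((b | d) & a) & d) | ((b & a) | ~d)) & (c | ~b)) = 11001100000011001111111100001111

(((((b | d) & a) & d) | ((b & a) | ~d)) & (c | ~b))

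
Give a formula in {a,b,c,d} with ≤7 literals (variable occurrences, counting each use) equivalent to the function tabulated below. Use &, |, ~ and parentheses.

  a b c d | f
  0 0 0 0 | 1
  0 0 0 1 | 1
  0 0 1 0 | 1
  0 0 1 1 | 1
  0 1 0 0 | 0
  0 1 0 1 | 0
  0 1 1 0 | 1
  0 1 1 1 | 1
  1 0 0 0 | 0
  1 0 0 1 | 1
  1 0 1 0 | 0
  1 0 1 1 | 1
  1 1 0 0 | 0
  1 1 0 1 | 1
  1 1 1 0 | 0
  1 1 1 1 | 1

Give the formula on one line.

((c | (a | ~b)) & (d | ~a))

  ~b = 1111000011110000
  (a | ~b) = 1111000011111111
  (c | (a | ~b)) = 1111001111111111
  ~a = 1111111100000000
  (d | ~a) = 1111111101010101
  ((c | (a | ~b)) & (d | ~a)) = 1111001101010101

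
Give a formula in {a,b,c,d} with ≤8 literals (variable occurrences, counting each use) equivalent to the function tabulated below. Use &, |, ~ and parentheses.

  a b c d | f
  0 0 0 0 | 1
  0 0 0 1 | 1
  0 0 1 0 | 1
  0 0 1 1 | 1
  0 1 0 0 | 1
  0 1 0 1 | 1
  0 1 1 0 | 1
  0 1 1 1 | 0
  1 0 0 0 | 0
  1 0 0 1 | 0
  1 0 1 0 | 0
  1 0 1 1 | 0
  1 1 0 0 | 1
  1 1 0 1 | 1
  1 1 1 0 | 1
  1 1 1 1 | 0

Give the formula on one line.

((~c | (~b | ~d)) & (~a | b))

  ~c = 1100110011001100
  ~b = 1111000011110000
  ~d = 1010101010101010
  (~b | ~d) = 1111101011111010
  (~c | (~b | ~d)) = 1111111011111110
  ~a = 1111111100000000
  (~a | b) = 1111111100001111
  ((~c | (~b | ~d)) & (~a | b)) = 1111111000001110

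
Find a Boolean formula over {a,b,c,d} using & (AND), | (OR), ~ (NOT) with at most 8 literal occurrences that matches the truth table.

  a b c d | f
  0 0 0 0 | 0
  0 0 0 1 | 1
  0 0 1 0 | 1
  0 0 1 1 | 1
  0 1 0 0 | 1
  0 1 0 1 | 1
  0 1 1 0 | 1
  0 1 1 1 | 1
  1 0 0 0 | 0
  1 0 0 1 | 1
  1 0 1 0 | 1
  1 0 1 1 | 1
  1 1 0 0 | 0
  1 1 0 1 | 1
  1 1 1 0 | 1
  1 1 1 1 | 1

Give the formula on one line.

((~c & ((~a | d) & b)) | (c | d))

  ~c = 1100110011001100
  ~a = 1111111100000000
  (~a | d) = 1111111101010101
  ((~a | d) & b) = 0000111100000101
  (~c & ((~a | d) & b)) = 0000110000000100
  (c | d) = 0111011101110111
  ((~c & ((~a | d) & b)) | (c | d)) = 0111111101110111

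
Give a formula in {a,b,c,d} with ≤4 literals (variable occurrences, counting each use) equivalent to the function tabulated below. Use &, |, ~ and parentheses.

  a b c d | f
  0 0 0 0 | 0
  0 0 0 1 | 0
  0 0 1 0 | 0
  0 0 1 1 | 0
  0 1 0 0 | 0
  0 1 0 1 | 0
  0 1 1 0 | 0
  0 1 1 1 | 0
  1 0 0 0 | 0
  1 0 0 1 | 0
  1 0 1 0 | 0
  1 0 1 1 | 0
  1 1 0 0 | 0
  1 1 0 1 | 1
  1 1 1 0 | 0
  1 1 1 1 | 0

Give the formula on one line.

  ~c = 1100110011001100
  (d & ~c) = 0100010001000100
  ((d & ~c) & a) = 0000000001000100
  (((d & ~c) & a) & b) = 0000000000000100

(((d & ~c) & a) & b)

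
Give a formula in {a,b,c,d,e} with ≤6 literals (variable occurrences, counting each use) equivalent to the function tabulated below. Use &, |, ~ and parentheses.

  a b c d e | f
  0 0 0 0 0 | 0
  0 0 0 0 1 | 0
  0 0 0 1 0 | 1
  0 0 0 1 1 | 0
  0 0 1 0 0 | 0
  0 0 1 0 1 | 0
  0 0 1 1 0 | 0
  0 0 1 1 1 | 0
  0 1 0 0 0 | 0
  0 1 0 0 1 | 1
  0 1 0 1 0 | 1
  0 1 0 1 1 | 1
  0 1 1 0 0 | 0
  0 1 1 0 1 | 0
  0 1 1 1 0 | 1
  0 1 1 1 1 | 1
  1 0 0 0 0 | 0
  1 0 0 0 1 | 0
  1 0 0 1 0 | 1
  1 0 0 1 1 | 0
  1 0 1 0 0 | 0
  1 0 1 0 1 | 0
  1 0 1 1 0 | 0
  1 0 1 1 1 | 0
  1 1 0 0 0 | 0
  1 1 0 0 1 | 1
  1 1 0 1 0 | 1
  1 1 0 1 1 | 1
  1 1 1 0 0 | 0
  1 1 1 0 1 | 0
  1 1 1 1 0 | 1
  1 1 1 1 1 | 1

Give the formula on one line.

  ~c = 11110000111100001111000011110000
  (~c & e) = 01010000010100000101000001010000
  ((~c & e) | d) = 01110011011100110111001101110011
  ~e = 10101010101010101010101010101010
  (~e & ~c) = 10100000101000001010000010100000
  ((~e & ~c) | b) = 10100000111111111010000011111111
  (((~c & e) | d) & ((~e & ~c) | b)) = 00100000011100110010000001110011

(((~c & e) | d) & ((~e & ~c) | b))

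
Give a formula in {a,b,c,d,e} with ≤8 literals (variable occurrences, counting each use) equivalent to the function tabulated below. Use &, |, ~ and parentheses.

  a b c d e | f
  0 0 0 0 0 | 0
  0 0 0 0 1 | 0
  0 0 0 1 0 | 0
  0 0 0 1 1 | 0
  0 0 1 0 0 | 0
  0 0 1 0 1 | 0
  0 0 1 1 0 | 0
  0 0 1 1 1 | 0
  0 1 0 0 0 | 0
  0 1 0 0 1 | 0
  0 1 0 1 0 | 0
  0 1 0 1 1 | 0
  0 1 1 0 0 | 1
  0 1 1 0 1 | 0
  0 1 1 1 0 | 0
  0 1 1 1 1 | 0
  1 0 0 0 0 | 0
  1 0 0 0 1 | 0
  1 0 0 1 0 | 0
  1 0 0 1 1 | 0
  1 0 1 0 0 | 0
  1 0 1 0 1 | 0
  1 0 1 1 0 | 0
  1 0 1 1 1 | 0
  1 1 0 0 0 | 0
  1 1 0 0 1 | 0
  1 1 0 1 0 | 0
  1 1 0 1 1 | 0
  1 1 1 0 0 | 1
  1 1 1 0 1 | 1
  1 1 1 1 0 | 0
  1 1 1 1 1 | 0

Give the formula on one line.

(((~b | (c | d)) & ((a | ~e) & b)) & ~d)

  ~b = 11111111000000001111111100000000
  (c | d) = 00111111001111110011111100111111
  (~b | (c | d)) = 11111111001111111111111100111111
  ~e = 10101010101010101010101010101010
  (a | ~e) = 10101010101010101111111111111111
  ((a | ~e) & b) = 00000000101010100000000011111111
  ((~b | (c | d)) & ((a | ~e) & b)) = 00000000001010100000000000111111
  ~d = 11001100110011001100110011001100
  (((~b | (c | d)) & ((a | ~e) & b)) & ~d) = 00000000000010000000000000001100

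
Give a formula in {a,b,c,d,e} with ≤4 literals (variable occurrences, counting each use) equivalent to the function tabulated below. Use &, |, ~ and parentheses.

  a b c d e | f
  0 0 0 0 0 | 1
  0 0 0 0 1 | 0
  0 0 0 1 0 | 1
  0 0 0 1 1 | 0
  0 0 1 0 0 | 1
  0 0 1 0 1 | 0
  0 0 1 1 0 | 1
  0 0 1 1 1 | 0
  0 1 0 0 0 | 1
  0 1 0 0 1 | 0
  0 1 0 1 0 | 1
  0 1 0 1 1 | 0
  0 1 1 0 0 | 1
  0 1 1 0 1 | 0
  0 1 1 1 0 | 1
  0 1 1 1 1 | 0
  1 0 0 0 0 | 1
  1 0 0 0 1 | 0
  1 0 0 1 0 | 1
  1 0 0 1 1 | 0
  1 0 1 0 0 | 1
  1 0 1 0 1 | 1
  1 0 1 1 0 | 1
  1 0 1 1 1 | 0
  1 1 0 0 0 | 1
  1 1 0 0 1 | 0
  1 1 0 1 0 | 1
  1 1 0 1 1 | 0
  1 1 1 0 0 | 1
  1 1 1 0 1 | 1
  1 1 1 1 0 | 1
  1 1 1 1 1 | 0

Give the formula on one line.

  ~e = 10101010101010101010101010101010
  ~d = 11001100110011001100110011001100
  (~d & c) = 00001100000011000000110000001100
  ((~d & c) & a) = 00000000000000000000110000001100
  (~e | ((~d & c) & a)) = 10101010101010101010111010101110

(~e | ((~d & c) & a))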